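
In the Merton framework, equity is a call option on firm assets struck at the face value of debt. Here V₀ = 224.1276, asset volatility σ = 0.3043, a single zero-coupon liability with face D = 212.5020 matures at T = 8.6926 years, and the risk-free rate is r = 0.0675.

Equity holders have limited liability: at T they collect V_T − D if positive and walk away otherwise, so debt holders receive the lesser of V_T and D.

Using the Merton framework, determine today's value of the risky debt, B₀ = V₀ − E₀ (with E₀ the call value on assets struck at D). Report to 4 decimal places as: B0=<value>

With assets at 224.1276 and a single debt payment of 212.5020 at 8.6926 years:
d₁ = [ln(V₀/D) + (r + σ²/2)T] / (σ√T)
   = [ln(224.1276/212.5020) + (0.0675 + 0.5·0.3043²)·8.6926] / (0.3043·√8.6926)
   = [0.053264 + 0.989211] / 0.897174 = 1.161954
d₂ = d₁ − σ√T = 1.161954 − 0.897174 = 0.264780
N(d₁) = 0.877373,  N(d₂) = 0.604411,  e^(−rT) = 0.556132
E₀ = V₀·N(d₁) − D·e^(−rT)·N(d₂)
   = 224.1276·0.877373 − 212.5020·0.556132·0.604411 = 125.214834
B₀ = V₀ − E₀ = 224.1276 − 125.214834 = 98.912766

B0=98.9128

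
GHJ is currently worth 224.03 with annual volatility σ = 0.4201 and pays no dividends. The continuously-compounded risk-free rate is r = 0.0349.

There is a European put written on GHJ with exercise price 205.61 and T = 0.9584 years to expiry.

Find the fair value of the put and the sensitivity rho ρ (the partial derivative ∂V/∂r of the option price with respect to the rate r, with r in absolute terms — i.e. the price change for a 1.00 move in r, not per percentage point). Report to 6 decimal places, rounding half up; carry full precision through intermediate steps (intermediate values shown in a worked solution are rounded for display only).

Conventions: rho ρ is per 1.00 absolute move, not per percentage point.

σ√T = 0.4201·√0.9584 = 0.411269
d₁ = (ln(S/K) + (r+σ²/2)T) / (σ√T) = (ln(224.03/205.61) + (0.0349+0.4201²/2)·0.9584) / 0.411269 = (0.085799 + 0.118019) / 0.411269 = 0.495583
d₂ = d₁ − σ√T = 0.495583 − 0.411269 = 0.084314
e^{−rT} = 0.967105
N(−d₁) = 0.310094,  N(−d₂) = 0.466403
Put price V = K·e^{−rT}·N(−d₂) − S·N(−d₁) = 92.742652 − 69.470408 = 23.272244
ρ = −K·T·e^{−rT}·N(−d₂) = -88.884557

price = 23.272244
ρ = -88.884557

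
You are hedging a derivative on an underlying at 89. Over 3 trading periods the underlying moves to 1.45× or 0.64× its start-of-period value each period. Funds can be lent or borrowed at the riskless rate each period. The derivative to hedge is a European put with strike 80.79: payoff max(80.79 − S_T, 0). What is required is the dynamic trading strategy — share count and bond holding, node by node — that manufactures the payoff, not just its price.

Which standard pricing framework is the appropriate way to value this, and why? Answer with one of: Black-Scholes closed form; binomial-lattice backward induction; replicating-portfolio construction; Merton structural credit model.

Key observation: the deliverable is the dynamic trading strategy on the 3-step tree (spot 89, moves 1.45 and 0.64), so the valuation must go through the node-by-node replicating-portfolio solve.

framework: replicating-portfolio construction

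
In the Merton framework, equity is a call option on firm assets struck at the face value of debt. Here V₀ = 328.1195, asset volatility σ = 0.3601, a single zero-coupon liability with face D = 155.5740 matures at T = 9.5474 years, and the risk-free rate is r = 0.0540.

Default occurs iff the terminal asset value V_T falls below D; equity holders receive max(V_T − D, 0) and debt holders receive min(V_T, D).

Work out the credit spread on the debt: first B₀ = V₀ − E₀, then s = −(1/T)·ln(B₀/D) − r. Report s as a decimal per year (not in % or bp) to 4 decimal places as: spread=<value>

Work the structural quantities from V₀ = 328.1195 against face 155.5740:
d₁ = [ln(V₀/D) + (r + σ²/2)T] / (σ√T)
   = [ln(328.1195/155.5740) + (0.0540 + 0.5·0.3601²)·9.5474] / (0.3601·√9.5474)
   = [0.746256 + 1.134575] / 1.112668 = 1.690379
d₂ = d₁ − σ√T = 1.690379 − 1.112668 = 0.577711
N(d₁) = 0.954522,  N(d₂) = 0.718270,  e^(−rT) = 0.597166
E₀ = V₀·N(d₁) − D·e^(−rT)·N(d₂)
   = 328.1195·0.954522 − 155.5740·0.597166·0.718270 = 246.467504
B₀ = V₀ − E₀ = 328.1195 − 246.467504 = 81.651996
spread = −(1/T)·ln(B₀/D) − r = −(1/9.5474)·ln(81.651996/155.5740) − 0.0540 = 0.01352155

spread=0.0135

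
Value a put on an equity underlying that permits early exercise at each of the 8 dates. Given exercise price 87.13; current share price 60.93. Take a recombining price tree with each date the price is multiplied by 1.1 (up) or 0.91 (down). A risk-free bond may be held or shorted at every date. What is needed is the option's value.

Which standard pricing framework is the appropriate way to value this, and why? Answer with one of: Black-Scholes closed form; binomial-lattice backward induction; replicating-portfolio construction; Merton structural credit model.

Key observation: an American put (K = 87.13, S₀ = 60.93) on a 8-date tree has no closed form — the optimal stopping decision is embedded and must be resolved recursively from expiry.

framework: binomial-lattice backward induction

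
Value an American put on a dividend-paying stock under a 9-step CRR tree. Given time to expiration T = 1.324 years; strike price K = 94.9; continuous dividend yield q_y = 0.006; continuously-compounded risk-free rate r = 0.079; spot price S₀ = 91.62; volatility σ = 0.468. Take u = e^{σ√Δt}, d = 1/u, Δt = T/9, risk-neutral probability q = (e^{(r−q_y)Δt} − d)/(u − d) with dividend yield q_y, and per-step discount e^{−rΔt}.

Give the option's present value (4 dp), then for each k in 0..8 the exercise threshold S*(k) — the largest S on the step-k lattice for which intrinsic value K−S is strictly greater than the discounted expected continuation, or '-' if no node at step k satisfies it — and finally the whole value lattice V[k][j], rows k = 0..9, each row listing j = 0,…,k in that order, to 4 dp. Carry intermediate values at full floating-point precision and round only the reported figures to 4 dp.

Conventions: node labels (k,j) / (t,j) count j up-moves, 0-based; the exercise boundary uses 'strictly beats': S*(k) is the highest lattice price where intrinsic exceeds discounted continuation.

price = 17.7133
boundary = - - - 53.4713 44.6852 53.4713 63.9848 53.4713 63.9848
tree:
17.7133
24.2039 11.2524
32.1527 16.3519 6.1120
41.4287 23.0838 9.6021 2.5555
50.2148 31.5158 14.6922 4.4320 0.6257
57.5572 41.4287 21.7557 7.5505 1.2296 0.0000
63.6931 50.2148 30.9152 12.5601 2.4163 0.0000 0.0000
68.8208 57.5572 41.4287 20.2068 4.7481 0.0000 0.0000 0.0000
73.1060 63.6931 50.2148 30.9152 9.3302 0.0000 0.0000 0.0000 0.0000
76.6870 68.8208 57.5572 41.4287 18.3344 0.0000 0.0000 0.0000 0.0000 0.0000

params: Δt=0.14711 u=1.19662 d=0.83569 q=0.48516 e^(-rΔt)=0.98845
t_9 payoffs: 76.6870 68.8208 57.5572 41.4287 18.3344 0.0000 0.0000 0.0000 0.0000 0.0000
t_8: node(8,0) S=21.7940 payoff=73.1060 vs cont=72.0287 → 73.1060 [stop]  node(8,1) S=31.2069 payoff=63.6931 vs cont=62.6241 → 63.6931 [stop]  node(8,2) S=44.6852 payoff=50.2148 vs cont=49.1577 → 50.2148 [stop]  node(8,3) S=63.9848 payoff=30.9152 vs cont=29.8751 → 30.9152 [stop]  node(8,4) S=91.6200 payoff=3.2800 vs cont=9.3302 → 9.3302 [wait]  node(8,5) S=131.1908 payoff=0.0000 vs cont=0.0000 → 0.0000 [wait]  node(8,6) S=187.8524 payoff=0.0000 vs cont=0.0000 → 0.0000 [wait]  node(8,7) S=268.9861 payoff=0.0000 vs cont=0.0000 → 0.0000 [wait]  node(8,8) S=385.1617 payoff=0.0000 vs cont=0.0000 → 0.0000 [wait]  ⇒ S*(8)=63.9848
t_7: node(7,0) S=26.0792 payoff=68.8208 vs cont=67.7473 → 68.8208 [stop]  node(7,1) S=37.3428 payoff=57.5572 vs cont=56.4936 → 57.5572 [stop]  node(7,2) S=53.4713 payoff=41.4287 vs cont=40.3794 → 41.4287 [stop]  node(7,3) S=76.5656 payoff=18.3344 vs cont=20.2068 → 20.2068 [wait]  node(7,4) S=109.6344 payoff=0.0000 vs cont=4.7481 → 4.7481 [wait]  node(7,5) S=156.9857 payoff=0.0000 vs cont=0.0000 → 0.0000 [wait]  node(7,6) S=224.7881 payoff=0.0000 vs cont=0.0000 → 0.0000 [wait]  node(7,7) S=321.8744 payoff=0.0000 vs cont=0.0000 → 0.0000 [wait]  ⇒ S*(7)=53.4713
t_6: node(6,0) S=31.2069 payoff=63.6931 vs cont=62.6241 → 63.6931 [stop]  node(6,1) S=44.6852 payoff=50.2148 vs cont=49.1577 → 50.2148 [stop]  node(6,2) S=63.9848 payoff=30.9152 vs cont=30.7730 → 30.9152 [stop]  node(6,3) S=91.6200 payoff=3.2800 vs cont=12.5601 → 12.5601 [wait]  node(6,4) S=131.1908 payoff=0.0000 vs cont=2.4163 → 2.4163 [wait]  node(6,5) S=187.8524 payoff=0.0000 vs cont=0.0000 → 0.0000 [wait]  node(6,6) S=268.9861 payoff=0.0000 vs cont=0.0000 → 0.0000 [wait]  ⇒ S*(6)=63.9848
t_5: node(5,0) S=37.3428 payoff=57.5572 vs cont=56.4936 → 57.5572 [stop]  node(5,1) S=53.4713 payoff=41.4287 vs cont=40.3794 → 41.4287 [stop]  node(5,2) S=76.5656 payoff=18.3344 vs cont=21.7557 → 21.7557 [wait]  node(5,3) S=109.6344 payoff=0.0000 vs cont=7.5505 → 7.5505 [wait]  node(5,4) S=156.9857 payoff=0.0000 vs cont=1.2296 → 1.2296 [wait]  node(5,5) S=224.7881 payoff=0.0000 vs cont=0.0000 → 0.0000 [wait]  ⇒ S*(5)=53.4713
t_4: node(4,0) S=44.6852 payoff=50.2148 vs cont=49.1577 → 50.2148 [stop]  node(4,1) S=63.9848 payoff=30.9152 vs cont=31.5158 → 31.5158 [wait]  node(4,2) S=91.6200 payoff=3.2800 vs cont=14.6922 → 14.6922 [wait]  node(4,3) S=131.1908 payoff=0.0000 vs cont=4.4320 → 4.4320 [wait]  node(4,4) S=187.8524 payoff=0.0000 vs cont=0.6257 → 0.6257 [wait]  ⇒ S*(4)=44.6852
t_3: node(3,0) S=53.4713 payoff=41.4287 vs cont=40.6674 → 41.4287 [stop]  node(3,1) S=76.5656 payoff=18.3344 vs cont=23.0838 → 23.0838 [wait]  node(3,2) S=109.6344 payoff=0.0000 vs cont=9.6021 → 9.6021 [wait]  node(3,3) S=156.9857 payoff=0.0000 vs cont=2.5555 → 2.5555 [wait]  ⇒ S*(3)=53.4713
t_2: node(2,0) S=63.9848 payoff=30.9152 vs cont=32.1527 → 32.1527 [wait]  node(2,1) S=91.6200 payoff=3.2800 vs cont=16.3519 → 16.3519 [wait]  node(2,2) S=131.1908 payoff=0.0000 vs cont=6.1120 → 6.1120 [wait]  ⇒ S*(2)=-
t_1: node(1,0) S=76.5656 payoff=18.3344 vs cont=24.2039 → 24.2039 [wait]  node(1,1) S=109.6344 payoff=0.0000 vs cont=11.2524 → 11.2524 [wait]  ⇒ S*(1)=-
t_0: node(0,0) S=91.6200 payoff=3.2800 vs cont=17.7133 → 17.7133 [wait]  ⇒ S*(0)=-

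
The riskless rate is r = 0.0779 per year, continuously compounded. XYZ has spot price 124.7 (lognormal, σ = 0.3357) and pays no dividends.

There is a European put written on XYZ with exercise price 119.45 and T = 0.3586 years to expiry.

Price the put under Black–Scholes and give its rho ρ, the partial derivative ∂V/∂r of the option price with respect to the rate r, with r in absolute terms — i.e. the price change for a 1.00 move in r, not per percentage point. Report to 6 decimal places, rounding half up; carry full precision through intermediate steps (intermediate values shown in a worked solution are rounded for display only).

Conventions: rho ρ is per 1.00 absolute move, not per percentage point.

price = 5.963746
ρ = -16.676953

σ√T = 0.3357·√0.3586 = 0.201028
d₁ = (ln(S/K) + (r+σ²/2)T) / (σ√T) = (ln(124.7/119.45) + (0.0779+0.3357²/2)·0.3586) / 0.201028 = (0.043013 + 0.048141) / 0.201028 = 0.453440
d₂ = d₁ − σ√T = 0.453440 − 0.201028 = 0.252412
e^{−rT} = 0.972452
N(−d₁) = 0.325116,  N(−d₂) = 0.400361
Put price V = K·e^{−rT}·N(−d₂) − S·N(−d₁) = 46.505726 − 40.541979 = 5.963746
ρ = −K·T·e^{−rT}·N(−d₂) = -16.676953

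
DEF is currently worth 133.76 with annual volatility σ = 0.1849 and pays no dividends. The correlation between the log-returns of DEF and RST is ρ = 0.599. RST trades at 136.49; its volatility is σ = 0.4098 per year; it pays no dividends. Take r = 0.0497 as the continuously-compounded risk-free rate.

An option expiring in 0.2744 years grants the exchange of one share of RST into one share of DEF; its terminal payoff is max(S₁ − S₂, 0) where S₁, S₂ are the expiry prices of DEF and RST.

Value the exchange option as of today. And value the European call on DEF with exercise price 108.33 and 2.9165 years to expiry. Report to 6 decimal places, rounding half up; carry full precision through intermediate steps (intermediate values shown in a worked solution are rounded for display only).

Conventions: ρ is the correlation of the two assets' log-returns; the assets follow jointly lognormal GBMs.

σ_eff = √(σ₁² + σ₂² − 2ρσ₁σ₂) = √(0.1849² + 0.4098² − 2·0.599·0.1849·0.4098) = 0.333690
d₁ = (ln(S₁/S₂) + (q₂ − q₁ + σ_eff²/2)T) / (σ_eff√T) = (ln(133.76/136.49) + (0.0 − 0.0 + 0.055675)·0.2744) / 0.174798 = -0.028187
d₂ = d₁ − σ_eff√T = -0.028187 − 0.174798 = -0.202985
N(d₁) = 0.488756,  N(d₂) = 0.419573
V = S₁·e^{−q₁T}·N(d₁) − S₂·e^{−q₂T}·N(d₂) = 65.376047 − 57.267567 = 8.108480
[vanilla: DEF call K=108.33]
σ√T = 0.1849·√2.9165 = 0.315768
d₁ = (ln(S/K) + (r+σ²/2)T) / (σ√T) = (ln(133.76/108.33) + (0.0497+0.1849²/2)·2.9165) / 0.315768 = (0.210865 + 0.194805) / 0.315768 = 1.284709
d₂ = d₁ − σ√T = 1.284709 − 0.315768 = 0.968941
e^{−rT} = 0.865066
N(d₁) = 0.900553,  N(d₂) = 0.833713
price = S·N(d₁) − K·e^{−rT}·N(d₂) = 120.457966 − 78.129338 = 42.328628

exchange price = 8.108480
price(DEF call K=108.33) = 42.328628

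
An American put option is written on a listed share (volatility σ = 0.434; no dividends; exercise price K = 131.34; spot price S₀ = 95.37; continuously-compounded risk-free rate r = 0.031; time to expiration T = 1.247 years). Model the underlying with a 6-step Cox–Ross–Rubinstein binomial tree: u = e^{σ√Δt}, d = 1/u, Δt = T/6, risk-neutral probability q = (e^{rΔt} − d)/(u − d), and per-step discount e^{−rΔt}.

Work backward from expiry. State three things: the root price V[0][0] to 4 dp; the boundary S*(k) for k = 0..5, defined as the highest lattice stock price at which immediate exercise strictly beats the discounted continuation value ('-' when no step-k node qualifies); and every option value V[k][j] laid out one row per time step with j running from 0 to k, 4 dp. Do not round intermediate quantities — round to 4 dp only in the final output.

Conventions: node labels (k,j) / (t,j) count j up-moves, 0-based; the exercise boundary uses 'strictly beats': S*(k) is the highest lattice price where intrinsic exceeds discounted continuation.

price = 41.4817
boundary = - - 64.2032 78.2500 64.2032 78.2500
tree:
41.4817
53.8249 27.9640
67.1368 39.3722 15.3267
78.6620 53.0900 24.2560 5.3445
88.1183 67.1368 36.9577 10.0907 0.0000
95.8771 78.6620 53.0900 19.0516 0.0000 0.0000
102.2431 88.1183 67.1368 35.9700 0.0000 0.0000 0.0000

params: Δt=0.20783 u=1.21879 d=0.82049 q=0.46693 e^(-rΔt)=0.99358
t_6 payoffs: 102.2431 88.1183 67.1368 35.9700 0.0000 0.0000 0.0000
t_5: node(5,0) S=35.4629 payoff=95.8771 vs cont=95.0336 → 95.8771 [stop]  node(5,1) S=52.6780 payoff=78.6620 vs cont=77.8185 → 78.6620 [stop]  node(5,2) S=78.2500 payoff=53.0900 vs cont=52.2465 → 53.0900 [stop]  node(5,3) S=116.2356 payoff=15.1044 vs cont=19.0516 → 19.0516 [wait]  node(5,4) S=172.6609 payoff=0.0000 vs cont=0.0000 → 0.0000 [wait]  node(5,5) S=256.4772 payoff=0.0000 vs cont=0.0000 → 0.0000 [wait]  ⇒ S*(5)=78.2500
t_4: node(4,0) S=43.2217 payoff=88.1183 vs cont=87.2748 → 88.1183 [stop]  node(4,1) S=64.2032 payoff=67.1368 vs cont=66.2933 → 67.1368 [stop]  node(4,2) S=95.3700 payoff=35.9700 vs cont=36.9577 → 36.9577 [wait]  node(4,3) S=141.6663 payoff=0.0000 vs cont=10.0907 → 10.0907 [wait]  node(4,4) S=210.4366 payoff=0.0000 vs cont=0.0000 → 0.0000 [wait]  ⇒ S*(4)=64.2032
t_3: node(3,0) S=52.6780 payoff=78.6620 vs cont=77.8185 → 78.6620 [stop]  node(3,1) S=78.2500 payoff=53.0900 vs cont=52.7047 → 53.0900 [stop]  node(3,2) S=116.2356 payoff=15.1044 vs cont=24.2560 → 24.2560 [wait]  node(3,3) S=172.6609 payoff=0.0000 vs cont=5.3445 → 5.3445 [wait]  ⇒ S*(3)=78.2500
t_2: node(2,0) S=64.2032 payoff=67.1368 vs cont=66.2933 → 67.1368 [stop]  node(2,1) S=95.3700 payoff=35.9700 vs cont=39.3722 → 39.3722 [wait]  node(2,2) S=141.6663 payoff=0.0000 vs cont=15.3267 → 15.3267 [wait]  ⇒ S*(2)=64.2032
t_1: node(1,0) S=78.2500 payoff=53.0900 vs cont=53.8249 → 53.8249 [wait]  node(1,1) S=116.2356 payoff=15.1044 vs cont=27.9640 → 27.9640 [wait]  ⇒ S*(1)=-
t_0: node(0,0) S=95.3700 payoff=35.9700 vs cont=41.4817 → 41.4817 [wait]  ⇒ S*(0)=-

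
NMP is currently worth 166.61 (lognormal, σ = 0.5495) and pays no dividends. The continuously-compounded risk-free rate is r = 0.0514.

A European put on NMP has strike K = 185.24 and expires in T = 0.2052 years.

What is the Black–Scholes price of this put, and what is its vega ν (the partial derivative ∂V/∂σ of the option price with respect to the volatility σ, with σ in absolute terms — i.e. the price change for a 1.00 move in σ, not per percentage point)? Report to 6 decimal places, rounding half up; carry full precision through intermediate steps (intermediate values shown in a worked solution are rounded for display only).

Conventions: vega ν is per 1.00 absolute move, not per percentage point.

price = 26.922990
ν = 29.116129

σ√T = 0.5495·√0.2052 = 0.248918
d₁ = (ln(S/K) + (r+σ²/2)T) / (σ√T) = (ln(166.61/185.24) + (0.0514+0.5495²/2)·0.2052) / 0.248918 = (-0.105997 + 0.041527) / 0.248918 = -0.258998
d₂ = d₁ − σ√T = -0.258998 − 0.248918 = -0.507916
e^{−rT} = 0.989508
N(−d₁) = 0.602181,  N(−d₂) = 0.694244
Put price V = K·e^{−rT}·N(−d₂) − S·N(−d₁) = 127.252436 − 100.329447 = 26.922990
φ(d₁) = (1/√(2π))·e^{−d₁²/2} = 0.385784
ν = S·φ(d₁)·√T = 29.116129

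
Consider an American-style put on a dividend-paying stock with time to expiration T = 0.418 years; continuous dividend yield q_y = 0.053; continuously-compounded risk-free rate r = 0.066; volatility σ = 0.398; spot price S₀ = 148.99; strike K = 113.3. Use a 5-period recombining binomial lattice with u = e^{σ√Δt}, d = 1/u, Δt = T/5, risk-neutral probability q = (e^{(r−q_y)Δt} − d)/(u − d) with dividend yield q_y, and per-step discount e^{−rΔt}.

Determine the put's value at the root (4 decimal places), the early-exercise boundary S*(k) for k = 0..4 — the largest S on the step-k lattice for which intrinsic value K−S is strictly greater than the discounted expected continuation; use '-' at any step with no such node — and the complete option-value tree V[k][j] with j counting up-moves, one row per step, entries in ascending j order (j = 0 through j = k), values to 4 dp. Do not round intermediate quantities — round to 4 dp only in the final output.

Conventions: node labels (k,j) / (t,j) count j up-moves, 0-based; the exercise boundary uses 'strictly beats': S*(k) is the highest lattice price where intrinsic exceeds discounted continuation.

price = 2.5119
boundary = - - - - 94.0262
tree:
2.5119
4.2969 0.5758
7.2417 1.1049 0.0000
11.9701 2.1201 0.0000 0.0000
19.2738 4.0682 0.0000 0.0000 0.0000
29.4946 7.8064 0.0000 0.0000 0.0000 0.0000

Δt=0.08360  u=1.12196  d=0.89130  q=0.47598  discount=0.99450
step 5 (expiry): payoffs max(K−S,0) = 29.4946 7.8064 0.0000 0.0000 0.0000 0.0000
step 4: (k=4,j=0): S=94.0262, K−S=19.2738, hold=19.0661 ⇒ V=19.2738 exercise | (k=4,j=1): S=118.3595, K−S=0.0000, hold=4.0682 ⇒ V=4.0682 continue | (k=4,j=2): S=148.9900, K−S=0.0000, hold=0.0000 ⇒ V=0.0000 continue | (k=4,j=3): S=187.5475, K−S=0.0000, hold=0.0000 ⇒ V=0.0000 continue | (k=4,j=4): S=236.0833, K−S=0.0000, hold=0.0000 ⇒ V=0.0000 continue  boundary S*=94.0262
step 3: (k=3,j=0): S=105.4936, K−S=7.8064, hold=11.9701 ⇒ V=11.9701 continue | (k=3,j=1): S=132.7945, K−S=0.0000, hold=2.1201 ⇒ V=2.1201 continue | (k=3,j=2): S=167.1607, K−S=0.0000, hold=0.0000 ⇒ V=0.0000 continue | (k=3,j=3): S=210.4206, K−S=0.0000, hold=0.0000 ⇒ V=0.0000 continue  boundary S*=-
step 2: (k=2,j=0): S=118.3595, K−S=0.0000, hold=7.2417 ⇒ V=7.2417 continue | (k=2,j=1): S=148.9900, K−S=0.0000, hold=1.1049 ⇒ V=1.1049 continue | (k=2,j=2): S=187.5475, K−S=0.0000, hold=0.0000 ⇒ V=0.0000 continue  boundary S*=-
step 1: (k=1,j=0): S=132.7945, K−S=0.0000, hold=4.2969 ⇒ V=4.2969 continue | (k=1,j=1): S=167.1607, K−S=0.0000, hold=0.5758 ⇒ V=0.5758 continue  boundary S*=-
step 0: (k=0,j=0): S=148.9900, K−S=0.0000, hold=2.5119 ⇒ V=2.5119 continue  boundary S*=-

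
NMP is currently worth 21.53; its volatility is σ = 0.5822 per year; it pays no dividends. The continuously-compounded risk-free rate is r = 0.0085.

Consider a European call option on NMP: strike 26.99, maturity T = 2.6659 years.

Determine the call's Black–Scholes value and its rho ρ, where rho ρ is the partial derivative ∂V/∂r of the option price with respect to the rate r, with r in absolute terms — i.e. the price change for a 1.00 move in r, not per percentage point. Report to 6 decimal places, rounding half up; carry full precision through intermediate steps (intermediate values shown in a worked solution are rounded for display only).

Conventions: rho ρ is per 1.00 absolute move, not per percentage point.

price = 6.511253
ρ = 17.257408

σ√T = 0.5822·√2.6659 = 0.950592
d₁ = (ln(S/K) + (r+σ²/2)T) / (σ√T) = (ln(21.53/26.99) + (0.0085+0.5822²/2)·2.6659) / 0.950592 = (-0.226019 + 0.474473) / 0.950592 = 0.261367
d₂ = d₁ − σ√T = 0.261367 − 0.950592 = -0.689225
e^{−rT} = 0.977595
N(d₁) = 0.603095,  N(d₂) = 0.245341
Call price V = S·N(d₁) − K·e^{−rT}·N(d₂) = 12.984642 − 6.473389 = 6.511253
ρ = K·T·e^{−rT}·N(d₂) = 17.257408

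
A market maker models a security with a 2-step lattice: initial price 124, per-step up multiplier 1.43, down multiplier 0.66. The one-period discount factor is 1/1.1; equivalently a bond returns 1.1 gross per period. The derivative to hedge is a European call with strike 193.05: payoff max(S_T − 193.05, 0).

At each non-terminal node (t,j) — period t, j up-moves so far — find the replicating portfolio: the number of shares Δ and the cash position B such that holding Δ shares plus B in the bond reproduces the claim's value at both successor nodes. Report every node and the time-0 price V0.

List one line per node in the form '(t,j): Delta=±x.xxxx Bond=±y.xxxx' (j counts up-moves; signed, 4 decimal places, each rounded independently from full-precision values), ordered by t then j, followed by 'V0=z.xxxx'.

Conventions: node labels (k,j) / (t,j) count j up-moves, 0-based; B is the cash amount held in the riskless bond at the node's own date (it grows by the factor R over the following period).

No-arbitrage ⇒ martingale measure with p* = (R−d)/(u−d) = 0.5714.
Payoffs at expiry: V(2,0)=0.0000, V(2,1)=0.0000, V(2,2)=60.5176
  t=1,j=0: stock 81.8400 → up 117.0312 (V=0.0000), down 54.0144 (V=0.0000). Price 0.0000; hedge Δ=0.0000, bond B=0.0000.
  t=1,j=1: stock 177.3200 → up 253.5676 (V=60.5176), down 117.0312 (V=0.0000). Price 31.4377; hedge Δ=0.4432, bond B=-47.1566.
  t=0,j=0: stock 124.0000 → up 177.3200 (V=31.4377), down 81.8400 (V=0.0000). Price 16.3313; hedge Δ=0.3293, bond B=-24.4969.
Sanity check at the root: Δ(0,0)·S0 + B(0,0) reproduces V0 = 16.3313.

(0,0): Delta=0.3293 Bond=-24.4969
(1,0): Delta=0.0000 Bond=0.0000
(1,1): Delta=0.4432 Bond=-47.1566
V0=16.3313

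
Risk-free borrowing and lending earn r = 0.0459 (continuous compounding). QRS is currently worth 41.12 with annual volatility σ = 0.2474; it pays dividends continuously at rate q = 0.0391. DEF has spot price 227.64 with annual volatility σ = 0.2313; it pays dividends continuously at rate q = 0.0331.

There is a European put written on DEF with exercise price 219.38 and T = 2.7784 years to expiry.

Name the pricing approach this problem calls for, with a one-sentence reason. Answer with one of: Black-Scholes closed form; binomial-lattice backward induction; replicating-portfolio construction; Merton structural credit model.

Key observation: a European-exercise option on DEF struck at 219.38 — a GBM underlying with constant parameters — admits an analytic price: the data contain no early exercise, no discrete tree, no debt structure.

framework: Black-Scholes closed form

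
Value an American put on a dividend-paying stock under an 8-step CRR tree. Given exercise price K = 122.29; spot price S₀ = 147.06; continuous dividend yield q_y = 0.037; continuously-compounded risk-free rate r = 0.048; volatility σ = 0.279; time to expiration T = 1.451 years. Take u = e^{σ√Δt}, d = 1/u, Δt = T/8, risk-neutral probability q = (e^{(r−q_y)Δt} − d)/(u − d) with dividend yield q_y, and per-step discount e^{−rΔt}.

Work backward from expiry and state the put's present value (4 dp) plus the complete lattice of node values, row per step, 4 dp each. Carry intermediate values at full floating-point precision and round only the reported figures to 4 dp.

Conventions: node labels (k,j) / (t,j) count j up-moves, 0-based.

Δt=0.18138, u=1.12617, d=0.88797, q=0.47871, disc=e^(-rΔt)=0.99133
k=8 terminal: V=max(K-S,0) → 65.4481 50.2000 30.8615 6.3354 0.0000 0.0000 0.0000 0.0000 0.0000
k=7: j=0 S=64.0135 intr=58.2765 cont=57.6446 V=58.2765[EX]; j=1 S=81.1855 intr=41.1045 cont=40.5875 V=41.1045[EX]; j=2 S=102.9638 intr=19.3262 cont=18.9548 V=19.3262[EX]; j=3 S=130.5844 intr=0.0000 cont=3.2739 V=3.2739[hold]; j=4 S=165.6143 intr=0.0000 cont=0.0000 V=0.0000[hold]; j=5 S=210.0411 intr=0.0000 cont=0.0000 V=0.0000[hold]; j=6 S=266.3857 intr=0.0000 cont=0.0000 V=0.0000[hold]; j=7 S=337.8450 intr=0.0000 cont=0.0000 V=0.0000[hold]
k=6: j=0 S=72.0900 intr=50.2000 cont=49.6221 V=50.2000[EX]; j=1 S=91.4285 intr=30.8615 cont=30.4130 V=30.8615[EX]; j=2 S=115.9546 intr=6.3354 cont=11.5408 V=11.5408[hold]; j=3 S=147.0600 intr=0.0000 cont=1.6919 V=1.6919[hold]; j=4 S=186.5096 intr=0.0000 cont=0.0000 V=0.0000[hold]; j=5 S=236.5417 intr=0.0000 cont=0.0000 V=0.0000[hold]; j=6 S=299.9951 intr=0.0000 cont=0.0000 V=0.0000[hold]
k=5: j=0 S=81.1855 intr=41.1045 cont=40.5875 V=41.1045[EX]; j=1 S=102.9638 intr=19.3262 cont=21.4251 V=21.4251[hold]; j=2 S=130.5844 intr=0.0000 cont=6.7668 V=6.7668[hold]; j=3 S=165.6143 intr=0.0000 cont=0.8743 V=0.8743[hold]; j=4 S=210.0411 intr=0.0000 cont=0.0000 V=0.0000[hold]; j=5 S=266.3857 intr=0.0000 cont=0.0000 V=0.0000[hold]
k=4: j=0 S=91.4285 intr=30.8615 cont=31.4091 V=31.4091[hold]; j=1 S=115.9546 intr=6.3354 cont=14.2831 V=14.2831[hold]; j=2 S=147.0600 intr=0.0000 cont=3.9118 V=3.9118[hold]; j=3 S=186.5096 intr=0.0000 cont=0.4518 V=0.4518[hold]; j=4 S=236.5417 intr=0.0000 cont=0.0000 V=0.0000[hold]
k=3: j=0 S=102.9638 intr=19.3262 cont=23.0094 V=23.0094[hold]; j=1 S=130.5844 intr=0.0000 cont=9.2374 V=9.2374[hold]; j=2 S=165.6143 intr=0.0000 cont=2.2359 V=2.2359[hold]; j=3 S=210.0411 intr=0.0000 cont=0.2335 V=0.2335[hold]
k=2: j=0 S=115.9546 intr=6.3354 cont=16.2743 V=16.2743[hold]; j=1 S=147.0600 intr=0.0000 cont=5.8347 V=5.8347[hold]; j=2 S=186.5096 intr=0.0000 cont=1.2662 V=1.2662[hold]
k=1: j=0 S=130.5844 intr=0.0000 cont=11.1789 V=11.1789[hold]; j=1 S=165.6143 intr=0.0000 cont=3.6161 V=3.6161[hold]
k=0: j=0 S=147.0600 intr=0.0000 cont=7.4930 V=7.4930[hold]

price = 7.4930
tree:
7.4930
11.1789 3.6161
16.2743 5.8347 1.2662
23.0094 9.2374 2.2359 0.2335
31.4091 14.2831 3.9118 0.4518 0.0000
41.1045 21.4251 6.7668 0.8743 0.0000 0.0000
50.2000 30.8615 11.5408 1.6919 0.0000 0.0000 0.0000
58.2765 41.1045 19.3262 3.2739 0.0000 0.0000 0.0000 0.0000
65.4481 50.2000 30.8615 6.3354 0.0000 0.0000 0.0000 0.0000 0.0000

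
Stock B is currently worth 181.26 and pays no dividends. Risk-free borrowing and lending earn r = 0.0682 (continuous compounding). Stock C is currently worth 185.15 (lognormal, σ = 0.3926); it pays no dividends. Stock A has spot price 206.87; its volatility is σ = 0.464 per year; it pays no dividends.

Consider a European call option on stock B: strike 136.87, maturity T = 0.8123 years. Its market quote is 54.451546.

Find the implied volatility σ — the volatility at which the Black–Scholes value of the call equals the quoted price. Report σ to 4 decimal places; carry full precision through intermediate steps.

At σ = 0.3217 the Black–Scholes value reproduces the quote:
σ√T = 0.3217·√0.8123 = 0.289941
d₁ = (ln(S/K) + (r+σ²/2)T) / (σ√T) = (ln(181.26/136.87) + (0.0682+0.3217²/2)·0.8123) / 0.289941 = (0.280901 + 0.097432) / 0.289941 = 1.304862
d₂ = d₁ − σ√T = 1.304862 − 0.289941 = 1.014921
e^{−rT} = 0.946108
N(d₁) = 0.904030,  N(d₂) = 0.844928
V = S·N(d₁) − K·e^{−rT}·N(d₂) = 163.864480 − 109.412934 = 54.451546 (equal to the quote); since ∂V/∂σ > 0 for all σ, the implied volatility is unique

sigma = 0.3217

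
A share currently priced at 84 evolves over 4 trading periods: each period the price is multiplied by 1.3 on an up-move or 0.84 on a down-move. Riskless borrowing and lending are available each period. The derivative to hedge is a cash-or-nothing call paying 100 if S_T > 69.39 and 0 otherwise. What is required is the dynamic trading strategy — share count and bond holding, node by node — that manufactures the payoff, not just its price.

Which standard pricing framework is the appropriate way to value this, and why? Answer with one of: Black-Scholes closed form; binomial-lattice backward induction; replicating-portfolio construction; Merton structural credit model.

framework: replicating-portfolio construction

Key observation: what is demanded is not a single number but the (Δ, B) position at each node of the 1.3/0.84 tree starting at 84; constructing those positions is the replicating-portfolio method.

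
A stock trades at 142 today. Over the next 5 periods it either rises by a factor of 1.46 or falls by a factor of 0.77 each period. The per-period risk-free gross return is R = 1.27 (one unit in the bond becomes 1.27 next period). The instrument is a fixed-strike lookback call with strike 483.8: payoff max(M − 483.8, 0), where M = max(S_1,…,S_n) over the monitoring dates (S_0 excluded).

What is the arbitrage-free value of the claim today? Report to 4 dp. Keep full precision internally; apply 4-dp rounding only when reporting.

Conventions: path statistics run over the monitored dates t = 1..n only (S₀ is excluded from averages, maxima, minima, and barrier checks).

price = 32.6158

Set p* = 0.7246 (from d < R < u); the path-dependent value is the discounted p*-expectation over all price paths.
Enumerate all 2^5 = 32 price paths (U = up ×1.46, D = down ×0.77); each path with k up-moves has probability p*^k·(1−p*)^(5−k).
DDDDD: M=109.3400, payoff=0.0000, prob=0.001583
UDDDD: M=207.3200, payoff=0.0000, prob=0.004166
DUDDD: M=159.6364, payoff=0.0000, prob=0.004166
UUDDD: M=302.6872, payoff=0.0000, prob=0.010964
DDUDD: M=122.9200, payoff=0.0000, prob=0.004166
UDUDD: M=233.0691, payoff=0.0000, prob=0.010964
DUUDD: M=233.0691, payoff=0.0000, prob=0.010964
UUUDD: M=441.9233, payoff=0.0000, prob=0.028852
DDDUD: M=109.3400, payoff=0.0000, prob=0.004166
UDDUD: M=207.3200, payoff=0.0000, prob=0.010964
DUDUD: M=179.4632, payoff=0.0000, prob=0.010964
UUDUD: M=340.2810, payoff=0.0000, prob=0.028852
DDUUD: M=179.4632, payoff=0.0000, prob=0.010964
UDUUD: M=340.2810, payoff=0.0000, prob=0.028852
DUUUD: M=340.2810, payoff=0.0000, prob=0.028852
UUUUD: M=645.2080, payoff=161.4080, prob=0.075926
DDDDU: M=109.3400, payoff=0.0000, prob=0.004166
UDDDU: M=207.3200, payoff=0.0000, prob=0.010964
DUDDU: M=159.6364, payoff=0.0000, prob=0.010964
UUDDU: M=302.6872, payoff=0.0000, prob=0.028852
DDUDU: M=138.1867, payoff=0.0000, prob=0.010964
UDUDU: M=262.0163, payoff=0.0000, prob=0.028852
DUUDU: M=262.0163, payoff=0.0000, prob=0.028852
UUUDU: M=496.8102, payoff=13.0102, prob=0.075926
DDDUU: M=138.1867, payoff=0.0000, prob=0.010964
UDDUU: M=262.0163, payoff=0.0000, prob=0.028852
DUDUU: M=262.0163, payoff=0.0000, prob=0.028852
UUDUU: M=496.8102, payoff=13.0102, prob=0.075926
DDUUU: M=262.0163, payoff=0.0000, prob=0.028852
UDUUU: M=496.8102, payoff=13.0102, prob=0.075926
DUUUU: M=496.8102, payoff=13.0102, prob=0.075926
UUUUU: M=942.0037, payoff=458.2037, prob=0.199804
Price = Σ prob·payoff / R^5 = 107.757245 / 3.303837 = 32.6158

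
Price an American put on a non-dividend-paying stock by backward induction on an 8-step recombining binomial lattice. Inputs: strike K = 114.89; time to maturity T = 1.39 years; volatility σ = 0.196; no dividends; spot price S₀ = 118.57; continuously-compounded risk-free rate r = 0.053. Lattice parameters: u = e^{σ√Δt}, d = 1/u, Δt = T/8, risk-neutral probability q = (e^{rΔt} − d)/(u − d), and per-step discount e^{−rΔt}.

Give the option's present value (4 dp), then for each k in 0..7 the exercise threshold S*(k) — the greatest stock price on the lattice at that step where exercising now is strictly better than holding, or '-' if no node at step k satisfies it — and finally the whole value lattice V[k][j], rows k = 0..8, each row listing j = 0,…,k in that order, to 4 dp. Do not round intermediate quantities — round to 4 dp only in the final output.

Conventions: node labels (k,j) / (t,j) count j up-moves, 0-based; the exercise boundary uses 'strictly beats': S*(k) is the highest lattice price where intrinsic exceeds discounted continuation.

price = 6.1539
boundary = - - - 92.7962 85.5162 92.7962 100.6959 92.7962
tree:
6.1539
9.7450 3.1532
14.9458 5.4136 1.2519
22.0938 9.0193 2.3874 0.2911
29.3738 14.4662 4.4625 0.6334 0.0000
36.0826 22.0938 8.1165 1.3781 0.0000 0.0000
42.2651 29.3738 14.1941 2.9983 0.0000 0.0000 0.0000
47.9626 36.0826 22.0938 6.5237 0.0000 0.0000 0.0000 0.0000
53.2131 42.2651 29.3738 14.1941 0.0000 0.0000 0.0000 0.0000 0.0000

Δt=0.17375  u=1.08513  d=0.92155  q=0.53614  discount=0.99083
step 8 (expiry): payoffs max(K−S,0) = 53.2131 42.2651 29.3738 14.1941 0.0000 0.0000 0.0000 0.0000 0.0000
step 7: (k=7,j=0): S=66.9274, K−S=47.9626, hold=46.9095 ⇒ V=47.9626 exercise | (k=7,j=1): S=78.8074, K−S=36.0826, hold=35.0295 ⇒ V=36.0826 exercise | (k=7,j=2): S=92.7962, K−S=22.0938, hold=21.0407 ⇒ V=22.0938 exercise | (k=7,j=3): S=109.2681, K−S=5.6219, hold=6.5237 ⇒ V=6.5237 continue | (k=7,j=4): S=128.6638, K−S=0.0000, hold=0.0000 ⇒ V=0.0000 continue | (k=7,j=5): S=151.5024, K−S=0.0000, hold=0.0000 ⇒ V=0.0000 continue | (k=7,j=6): S=178.3950, K−S=0.0000, hold=0.0000 ⇒ V=0.0000 continue | (k=7,j=7): S=210.0612, K−S=0.0000, hold=0.0000 ⇒ V=0.0000 continue  boundary S*=92.7962
step 6: (k=6,j=0): S=72.6249, K−S=42.2651, hold=41.2120 ⇒ V=42.2651 exercise | (k=6,j=1): S=85.5162, K−S=29.3738, hold=28.3206 ⇒ V=29.3738 exercise | (k=6,j=2): S=100.6959, K−S=14.1941, hold=13.6200 ⇒ V=14.1941 exercise | (k=6,j=3): S=118.5700, K−S=0.0000, hold=2.9983 ⇒ V=2.9983 continue | (k=6,j=4): S=139.6169, K−S=0.0000, hold=0.0000 ⇒ V=0.0000 continue | (k=6,j=5): S=164.3997, K−S=0.0000, hold=0.0000 ⇒ V=0.0000 continue | (k=6,j=6): S=193.5817, K−S=0.0000, hold=0.0000 ⇒ V=0.0000 continue  boundary S*=100.6959
step 5: (k=5,j=0): S=78.8074, K−S=36.0826, hold=35.0295 ⇒ V=36.0826 exercise | (k=5,j=1): S=92.7962, K−S=22.0938, hold=21.0407 ⇒ V=22.0938 exercise | (k=5,j=2): S=109.2681, K−S=5.6219, hold=8.1165 ⇒ V=8.1165 continue | (k=5,j=3): S=128.6638, K−S=0.0000, hold=1.3781 ⇒ V=1.3781 continue | (k=5,j=4): S=151.5024, K−S=0.0000, hold=0.0000 ⇒ V=0.0000 continue | (k=5,j=5): S=178.3950, K−S=0.0000, hold=0.0000 ⇒ V=0.0000 continue  boundary S*=92.7962
step 4: (k=4,j=0): S=85.5162, K−S=29.3738, hold=28.3206 ⇒ V=29.3738 exercise | (k=4,j=1): S=100.6959, K−S=14.1941, hold=14.4662 ⇒ V=14.4662 continue | (k=4,j=2): S=118.5700, K−S=0.0000, hold=4.4625 ⇒ V=4.4625 continue | (k=4,j=3): S=139.6169, K−S=0.0000, hold=0.6334 ⇒ V=0.6334 continue | (k=4,j=4): S=164.3997, K−S=0.0000, hold=0.0000 ⇒ V=0.0000 continue  boundary S*=85.5162
step 3: (k=3,j=0): S=92.7962, K−S=22.0938, hold=21.1852 ⇒ V=22.0938 exercise | (k=3,j=1): S=109.2681, K−S=5.6219, hold=9.0193 ⇒ V=9.0193 continue | (k=3,j=2): S=128.6638, K−S=0.0000, hold=2.3874 ⇒ V=2.3874 continue | (k=3,j=3): S=151.5024, K−S=0.0000, hold=0.2911 ⇒ V=0.2911 continue  boundary S*=92.7962
step 2: (k=2,j=0): S=100.6959, K−S=14.1941, hold=14.9458 ⇒ V=14.9458 continue | (k=2,j=1): S=118.5700, K−S=0.0000, hold=5.4136 ⇒ V=5.4136 continue | (k=2,j=2): S=139.6169, K−S=0.0000, hold=1.2519 ⇒ V=1.2519 continue  boundary S*=-
step 1: (k=1,j=0): S=109.2681, K−S=5.6219, hold=9.7450 ⇒ V=9.7450 continue | (k=1,j=1): S=128.6638, K−S=0.0000, hold=3.1532 ⇒ V=3.1532 continue  boundary S*=-
step 0: (k=0,j=0): S=118.5700, K−S=0.0000, hold=6.1539 ⇒ V=6.1539 continue  boundary S*=-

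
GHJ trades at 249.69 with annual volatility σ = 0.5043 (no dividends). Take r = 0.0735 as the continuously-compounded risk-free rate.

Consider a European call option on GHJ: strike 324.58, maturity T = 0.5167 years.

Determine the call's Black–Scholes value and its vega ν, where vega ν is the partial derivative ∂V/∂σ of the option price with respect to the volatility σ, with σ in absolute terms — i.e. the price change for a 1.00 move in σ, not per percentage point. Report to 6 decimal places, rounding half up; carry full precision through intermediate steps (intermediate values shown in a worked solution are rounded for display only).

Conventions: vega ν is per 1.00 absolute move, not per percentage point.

price = 16.414531
ν = 65.065007

σ√T = 0.5043·√0.5167 = 0.362500
d₁ = (ln(S/K) + (r+σ²/2)T) / (σ√T) = (ln(249.69/324.58) + (0.0735+0.5043²/2)·0.5167) / 0.362500 = (-0.262312 + 0.103681) / 0.362500 = -0.437603
d₂ = d₁ − σ√T = -0.437603 − 0.362500 = -0.800103
e^{−rT} = 0.962735
N(d₁) = 0.330837,  N(d₂) = 0.211825
Call price V = S·N(d₁) − K·e^{−rT}·N(d₂) = 82.606677 − 66.192146 = 16.414531
φ(d₁) = (1/√(2π))·e^{−d₁²/2} = 0.362516
ν = S·φ(d₁)·√T = 65.065007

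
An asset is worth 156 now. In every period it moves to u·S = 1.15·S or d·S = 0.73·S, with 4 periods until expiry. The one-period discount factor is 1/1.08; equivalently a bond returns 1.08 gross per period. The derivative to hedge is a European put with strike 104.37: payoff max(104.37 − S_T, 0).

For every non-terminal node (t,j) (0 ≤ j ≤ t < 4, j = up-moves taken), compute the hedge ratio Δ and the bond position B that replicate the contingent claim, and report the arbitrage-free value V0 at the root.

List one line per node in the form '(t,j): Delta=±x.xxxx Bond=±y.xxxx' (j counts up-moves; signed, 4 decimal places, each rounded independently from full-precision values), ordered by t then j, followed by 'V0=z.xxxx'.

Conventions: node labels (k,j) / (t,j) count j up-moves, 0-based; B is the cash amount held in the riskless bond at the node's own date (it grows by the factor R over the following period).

Arbitrage-free pricing uses the up-move probability p* = (R−d)/(u−d) = 0.8333, discounting each step at R = 1.08.
Payoffs at expiry: V(4,0)=60.0687, V(4,1)=34.5804, V(4,2)=0.0000, V(4,3)=0.0000, V(4,4)=0.0000
Node (3,0) S=60.6867: V=(p*·34.5804+(1−p*)·60.0687)/1.08=35.9522; Δ=(34.5804−60.0687)/(69.7896−44.3013)=-1.0000; B=V−Δ·S=96.6389
Node (3,1) S=95.6023: V=(p*·0.0000+(1−p*)·34.5804)/1.08=5.3365; Δ=(0.0000−34.5804)/(109.9426−69.7896)=-0.8612; B=V−Δ·S=87.6706
Node (3,2) S=150.6063: V=(p*·0.0000+(1−p*)·0.0000)/1.08=0.0000; Δ=(0.0000−0.0000)/(173.1972−109.9426)=0.0000; B=V−Δ·S=0.0000
Node (3,3) S=237.2565: V=(p*·0.0000+(1−p*)·0.0000)/1.08=0.0000; Δ=(0.0000−0.0000)/(272.8450−173.1972)=0.0000; B=V−Δ·S=0.0000
Node (2,0) S=83.1324: V=(p*·5.3365+(1−p*)·35.9522)/1.08=9.6658; Δ=(5.3365−35.9522)/(95.6023−60.6867)=-0.8769; B=V−Δ·S=82.5605
Node (2,1) S=130.9620: V=(p*·0.0000+(1−p*)·5.3365)/1.08=0.8235; Δ=(0.0000−5.3365)/(150.6063−95.6023)=-0.0970; B=V−Δ·S=13.5294
Node (2,2) S=206.3100: V=(p*·0.0000+(1−p*)·0.0000)/1.08=0.0000; Δ=(0.0000−0.0000)/(237.2565−150.6063)=0.0000; B=V−Δ·S=0.0000
Node (1,0) S=113.8800: V=(p*·0.8235+(1−p*)·9.6658)/1.08=2.1271; Δ=(0.8235−9.6658)/(130.9620−83.1324)=-0.1849; B=V−Δ·S=23.1802
Node (1,1) S=179.4000: V=(p*·0.0000+(1−p*)·0.8235)/1.08=0.1271; Δ=(0.0000−0.8235)/(206.3100−130.9620)=-0.0109; B=V−Δ·S=2.0879
Node (0,0) S=156.0000: V=(p*·0.1271+(1−p*)·2.1271)/1.08=0.4263; Δ=(0.1271−2.1271)/(179.4000−113.8800)=-0.0305; B=V−Δ·S=5.1882
As a check, the time-0 holding Δ(0,0)·S0 + B(0,0) comes to 0.4263 — exactly V0.

(0,0): Delta=-0.0305 Bond=5.1882
(1,0): Delta=-0.1849 Bond=23.1802
(1,1): Delta=-0.0109 Bond=2.0879
(2,0): Delta=-0.8769 Bond=82.5605
(2,1): Delta=-0.0970 Bond=13.5294
(2,2): Delta=0.0000 Bond=0.0000
(3,0): Delta=-1.0000 Bond=96.6389
(3,1): Delta=-0.8612 Bond=87.6706
(3,2): Delta=0.0000 Bond=0.0000
(3,3): Delta=0.0000 Bond=0.0000
V0=0.4263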